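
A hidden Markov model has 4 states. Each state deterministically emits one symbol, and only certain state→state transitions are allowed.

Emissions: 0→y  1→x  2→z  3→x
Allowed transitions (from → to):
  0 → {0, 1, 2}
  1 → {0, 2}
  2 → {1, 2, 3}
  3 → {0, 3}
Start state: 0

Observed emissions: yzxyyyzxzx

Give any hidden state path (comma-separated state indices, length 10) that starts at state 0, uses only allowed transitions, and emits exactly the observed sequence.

  t0 'y' -> {0}, take 0 (start)
  t1 'z' -> {2}, take 2 (0->2 ok)
  t2 'x' -> {1,3}, take 3 (2->3 ok)
  t3 'y' -> {0}, take 0 (3->0 ok)
  t4 'y' -> {0}, take 0 (0->0 ok)
  t5 'y' -> {0}, take 0 (0->0 ok)
  t6 'z' -> {2}, take 2 (0->2 ok)
  t7 'x' -> {1,3}, take 1 (2->1 ok)
  t8 'z' -> {2}, take 2 (1->2 ok)
  t9 'x' -> {1,3}, take 1 (2->1 ok)

0,2,3,0,0,0,2,1,2,1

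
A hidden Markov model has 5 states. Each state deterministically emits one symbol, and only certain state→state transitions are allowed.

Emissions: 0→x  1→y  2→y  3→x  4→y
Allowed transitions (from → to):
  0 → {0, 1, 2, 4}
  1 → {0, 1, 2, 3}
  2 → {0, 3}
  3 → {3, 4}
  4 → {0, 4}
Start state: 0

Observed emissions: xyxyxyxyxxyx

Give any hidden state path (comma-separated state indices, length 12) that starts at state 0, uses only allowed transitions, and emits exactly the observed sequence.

0,2,0,1,3,4,0,2,3,3,4,0

  pos 0: x in {0,3}, choose 0; start
  pos 1: y in {1,2,4}, choose 2; 0->2 ok
  pos 2: x in {0,3}, choose 0; 2->0 ok
  pos 3: y in {1,2,4}, choose 1; 0->1 ok
  pos 4: x in {0,3}, choose 3; 1->3 ok
  pos 5: y in {1,2,4}, choose 4; 3->4 ok
  pos 6: x in {0,3}, choose 0; 4->0 ok
  pos 7: y in {1,2,4}, choose 2; 0->2 ok
  pos 8: x in {0,3}, choose 3; 2->3 ok
  pos 9: x in {0,3}, choose 3; 3->3 ok
  pos 10: y in {1,2,4}, choose 4; 3->4 ok
  pos 11: x in {0,3}, choose 0; 4->0 ok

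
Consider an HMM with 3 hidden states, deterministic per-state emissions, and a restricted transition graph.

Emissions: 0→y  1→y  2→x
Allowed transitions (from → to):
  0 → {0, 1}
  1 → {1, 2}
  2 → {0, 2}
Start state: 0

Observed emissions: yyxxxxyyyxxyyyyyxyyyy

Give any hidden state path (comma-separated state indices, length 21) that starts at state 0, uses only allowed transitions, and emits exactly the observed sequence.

  [0] y  {0,1}  => 0  start
  [1] y  {0,1}  => 1  0->1 ok
  [2] x  {2}  => 2  1->2 ok
  [3] x  {2}  => 2  2->2 ok
  [4] x  {2}  => 2  2->2 ok
  [5] x  {2}  => 2  2->2 ok
  [6] y  {0,1}  => 0  2->0 ok
  [7] y  {0,1}  => 0  0->0 ok
  [8] y  {0,1}  => 1  0->1 ok
  [9] x  {2}  => 2  1->2 ok
  [10] x  {2}  => 2  2->2 ok
  [11] y  {0,1}  => 0  2->0 ok
  [12] y  {0,1}  => 1  0->1 ok
  [13] y  {0,1}  => 1  1->1 ok
  [14] y  {0,1}  => 1  1->1 ok
  [15] y  {0,1}  => 1  1->1 ok
  [16] x  {2}  => 2  1->2 ok
  [17] y  {0,1}  => 0  2->0 ok
  [18] y  {0,1}  => 0  0->0 ok
  [19] y  {0,1}  => 0  0->0 ok
  [20] y  {0,1}  => 0  0->0 ok

0,1,2,2,2,2,0,0,1,2,2,0,1,1,1,1,2,0,0,0,0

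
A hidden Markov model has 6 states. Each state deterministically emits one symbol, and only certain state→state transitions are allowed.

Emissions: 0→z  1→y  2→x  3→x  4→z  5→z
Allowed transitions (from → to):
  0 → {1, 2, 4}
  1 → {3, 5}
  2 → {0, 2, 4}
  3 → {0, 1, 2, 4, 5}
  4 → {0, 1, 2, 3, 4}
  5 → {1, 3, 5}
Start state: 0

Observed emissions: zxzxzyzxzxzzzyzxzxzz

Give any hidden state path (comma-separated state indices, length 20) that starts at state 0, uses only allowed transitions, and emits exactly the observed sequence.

  [0] z  {0,4,5}  => 0  start
  [1] x  {2,3}  => 2  0->2 ok
  [2] z  {0,4,5}  => 0  2->0 ok
  [3] x  {2,3}  => 2  0->2 ok
  [4] z  {0,4,5}  => 0  2->0 ok
  [5] y  {1}  => 1  0->1 ok
  [6] z  {0,4,5}  => 5  1->5 ok
  [7] x  {2,3}  => 3  5->3 ok
  [8] z  {0,4,5}  => 5  3->5 ok
  [9] x  {2,3}  => 3  5->3 ok
  [10] z  {0,4,5}  => 4  3->4 ok
  [11] z  {0,4,5}  => 0  4->0 ok
  [12] z  {0,4,5}  => 4  0->4 ok
  [13] y  {1}  => 1  4->1 ok
  [14] z  {0,4,5}  => 5  1->5 ok
  [15] x  {2,3}  => 3  5->3 ok
  [16] z  {0,4,5}  => 5  3->5 ok
  [17] x  {2,3}  => 3  5->3 ok
  [18] z  {0,4,5}  => 5  3->5 ok
  [19] z  {0,4,5}  => 5  5->5 ok

0,2,0,2,0,1,5,3,5,3,4,0,4,1,5,3,5,3,5,5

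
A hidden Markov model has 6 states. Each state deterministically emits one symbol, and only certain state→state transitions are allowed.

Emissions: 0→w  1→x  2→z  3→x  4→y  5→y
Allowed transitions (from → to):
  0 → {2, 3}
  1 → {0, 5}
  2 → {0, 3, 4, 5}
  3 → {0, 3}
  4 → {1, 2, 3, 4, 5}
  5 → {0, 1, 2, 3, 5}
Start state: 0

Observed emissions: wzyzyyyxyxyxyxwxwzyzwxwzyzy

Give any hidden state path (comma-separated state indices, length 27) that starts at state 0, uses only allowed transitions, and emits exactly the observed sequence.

  pos 0: w in {0}, choose 0; start
  pos 1: z in {2}, choose 2; 0->2 ok
  pos 2: y in {4,5}, choose 4; 2->4 ok
  pos 3: z in {2}, choose 2; 4->2 ok
  pos 4: y in {4,5}, choose 5; 2->5 ok
  pos 5: y in {4,5}, choose 5; 5->5 ok
  pos 6: y in {4,5}, choose 5; 5->5 ok
  pos 7: x in {1,3}, choose 1; 5->1 ok
  pos 8: y in {4,5}, choose 5; 1->5 ok
  pos 9: x in {1,3}, choose 1; 5->1 ok
  pos 10: y in {4,5}, choose 5; 1->5 ok
  pos 11: x in {1,3}, choose 1; 5->1 ok
  pos 12: y in {4,5}, choose 5; 1->5 ok
  pos 13: x in {1,3}, choose 3; 5->3 ok
  pos 14: w in {0}, choose 0; 3->0 ok
  pos 15: x in {1,3}, choose 3; 0->3 ok
  pos 16: w in {0}, choose 0; 3->0 ok
  pos 17: z in {2}, choose 2; 0->2 ok
  pos 18: y in {4,5}, choose 4; 2->4 ok
  pos 19: z in {2}, choose 2; 4->2 ok
  pos 20: w in {0}, choose 0; 2->0 ok
  pos 21: x in {1,3}, choose 3; 0->3 ok
  pos 22: w in {0}, choose 0; 3->0 ok
  pos 23: z in {2}, choose 2; 0->2 ok
  pos 24: y in {4,5}, choose 4; 2->4 ok
  pos 25: z in {2}, choose 2; 4->2 ok
  pos 26: y in {4,5}, choose 4; 2->4 ok

0,2,4,2,5,5,5,1,5,1,5,1,5,3,0,3,0,2,4,2,0,3,0,2,4,2,4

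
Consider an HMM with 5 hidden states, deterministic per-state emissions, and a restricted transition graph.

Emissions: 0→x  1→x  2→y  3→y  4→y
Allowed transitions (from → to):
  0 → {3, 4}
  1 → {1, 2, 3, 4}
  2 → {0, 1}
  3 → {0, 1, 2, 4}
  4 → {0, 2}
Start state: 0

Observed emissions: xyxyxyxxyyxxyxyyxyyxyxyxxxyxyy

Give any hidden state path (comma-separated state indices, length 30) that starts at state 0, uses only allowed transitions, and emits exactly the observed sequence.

  0: obs=x cand={0,1} pick 0 [start]
  1: obs=y cand={2,3,4} pick 3 [0->3 ok]
  2: obs=x cand={0,1} pick 1 [3->1 ok]
  3: obs=y cand={2,3,4} pick 4 [1->4 ok]
  4: obs=x cand={0,1} pick 0 [4->0 ok]
  5: obs=y cand={2,3,4} pick 3 [0->3 ok]
  6: obs=x cand={0,1} pick 1 [3->1 ok]
  7: obs=x cand={0,1} pick 1 [1->1 ok]
  8: obs=y cand={2,3,4} pick 4 [1->4 ok]
  9: obs=y cand={2,3,4} pick 2 [4->2 ok]
  10: obs=x cand={0,1} pick 1 [2->1 ok]
  11: obs=x cand={0,1} pick 1 [1->1 ok]
  12: obs=y cand={2,3,4} pick 4 [1->4 ok]
  13: obs=x cand={0,1} pick 0 [4->0 ok]
  14: obs=y cand={2,3,4} pick 4 [0->4 ok]
  15: obs=y cand={2,3,4} pick 2 [4->2 ok]
  16: obs=x cand={0,1} pick 1 [2->1 ok]
  17: obs=y cand={2,3,4} pick 4 [1->4 ok]
  18: obs=y cand={2,3,4} pick 2 [4->2 ok]
  19: obs=x cand={0,1} pick 1 [2->1 ok]
  20: obs=y cand={2,3,4} pick 2 [1->2 ok]
  21: obs=x cand={0,1} pick 1 [2->1 ok]
  22: obs=y cand={2,3,4} pick 3 [1->3 ok]
  23: obs=x cand={0,1} pick 1 [3->1 ok]
  24: obs=x cand={0,1} pick 1 [1->1 ok]
  25: obs=x cand={0,1} pick 1 [1->1 ok]
  26: obs=y cand={2,3,4} pick 2 [1->2 ok]
  27: obs=x cand={0,1} pick 1 [2->1 ok]
  28: obs=y cand={2,3,4} pick 3 [1->3 ok]
  29: obs=y cand={2,3,4} pick 2 [3->2 ok]

0,3,1,4,0,3,1,1,4,2,1,1,4,0,4,2,1,4,2,1,2,1,3,1,1,1,2,1,3,2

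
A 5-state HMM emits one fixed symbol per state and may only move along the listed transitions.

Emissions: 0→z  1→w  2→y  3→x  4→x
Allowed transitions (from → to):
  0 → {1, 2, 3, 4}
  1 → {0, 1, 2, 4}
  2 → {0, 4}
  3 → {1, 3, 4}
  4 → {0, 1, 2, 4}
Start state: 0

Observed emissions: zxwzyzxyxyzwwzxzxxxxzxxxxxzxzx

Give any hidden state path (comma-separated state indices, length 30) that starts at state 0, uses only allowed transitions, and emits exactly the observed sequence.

0,3,1,0,2,0,4,2,4,2,0,1,1,0,4,0,3,4,4,4,0,3,3,4,4,4,0,4,0,3

  pos 0: z in {0}, choose 0; start
  pos 1: x in {3,4}, choose 3; 0->3 ok
  pos 2: w in {1}, choose 1; 3->1 ok
  pos 3: z in {0}, choose 0; 1->0 ok
  pos 4: y in {2}, choose 2; 0->2 ok
  pos 5: z in {0}, choose 0; 2->0 ok
  pos 6: x in {3,4}, choose 4; 0->4 ok
  pos 7: y in {2}, choose 2; 4->2 ok
  pos 8: x in {3,4}, choose 4; 2->4 ok
  pos 9: y in {2}, choose 2; 4->2 ok
  pos 10: z in {0}, choose 0; 2->0 ok
  pos 11: w in {1}, choose 1; 0->1 ok
  pos 12: w in {1}, choose 1; 1->1 ok
  pos 13: z in {0}, choose 0; 1->0 ok
  pos 14: x in {3,4}, choose 4; 0->4 ok
  pos 15: z in {0}, choose 0; 4->0 ok
  pos 16: x in {3,4}, choose 3; 0->3 ok
  pos 17: x in {3,4}, choose 4; 3->4 ok
  pos 18: x in {3,4}, choose 4; 4->4 ok
  pos 19: x in {3,4}, choose 4; 4->4 ok
  pos 20: z in {0}, choose 0; 4->0 ok
  pos 21: x in {3,4}, choose 3; 0->3 ok
  pos 22: x in {3,4}, choose 3; 3->3 ok
  pos 23: x in {3,4}, choose 4; 3->4 ok
  pos 24: x in {3,4}, choose 4; 4->4 ok
  pos 25: x in {3,4}, choose 4; 4->4 ok
  pos 26: z in {0}, choose 0; 4->0 ok
  pos 27: x in {3,4}, choose 4; 0->4 ok
  pos 28: z in {0}, choose 0; 4->0 ok
  pos 29: x in {3,4}, choose 3; 0->3 ok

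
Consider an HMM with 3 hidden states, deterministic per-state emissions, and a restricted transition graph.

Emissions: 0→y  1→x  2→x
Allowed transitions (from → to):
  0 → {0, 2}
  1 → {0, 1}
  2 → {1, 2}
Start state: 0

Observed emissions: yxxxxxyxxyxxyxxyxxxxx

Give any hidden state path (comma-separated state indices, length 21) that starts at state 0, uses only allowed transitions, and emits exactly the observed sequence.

  [0] y  {0}  => 0  start
  [1] x  {1,2}  => 2  0->2 ok
  [2] x  {1,2}  => 2  2->2 ok
  [3] x  {1,2}  => 1  2->1 ok
  [4] x  {1,2}  => 1  1->1 ok
  [5] x  {1,2}  => 1  1->1 ok
  [6] y  {0}  => 0  1->0 ok
  [7] x  {1,2}  => 2  0->2 ok
  [8] x  {1,2}  => 1  2->1 ok
  [9] y  {0}  => 0  1->0 ok
  [10] x  {1,2}  => 2  0->2 ok
  [11] x  {1,2}  => 1  2->1 ok
  [12] y  {0}  => 0  1->0 ok
  [13] x  {1,2}  => 2  0->2 ok
  [14] x  {1,2}  => 1  2->1 ok
  [15] y  {0}  => 0  1->0 ok
  [16] x  {1,2}  => 2  0->2 ok
  [17] x  {1,2}  => 2  2->2 ok
  [18] x  {1,2}  => 2  2->2 ok
  [19] x  {1,2}  => 2  2->2 ok
  [20] x  {1,2}  => 1  2->1 ok

0,2,2,1,1,1,0,2,1,0,2,1,0,2,1,0,2,2,2,2,1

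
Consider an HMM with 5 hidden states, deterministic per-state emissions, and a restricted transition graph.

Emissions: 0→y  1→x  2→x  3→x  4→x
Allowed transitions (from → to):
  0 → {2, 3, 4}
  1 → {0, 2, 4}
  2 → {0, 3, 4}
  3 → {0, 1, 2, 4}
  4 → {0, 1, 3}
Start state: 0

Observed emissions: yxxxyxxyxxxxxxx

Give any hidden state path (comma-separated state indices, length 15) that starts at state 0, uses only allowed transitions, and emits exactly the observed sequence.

0,2,4,1,0,3,4,0,4,1,2,3,1,2,4

  t0 'y' -> {0}, take 0 (start)
  t1 'x' -> {1,2,3,4}, take 2 (0->2 ok)
  t2 'x' -> {1,2,3,4}, take 4 (2->4 ok)
  t3 'x' -> {1,2,3,4}, take 1 (4->1 ok)
  t4 'y' -> {0}, take 0 (1->0 ok)
  t5 'x' -> {1,2,3,4}, take 3 (0->3 ok)
  t6 'x' -> {1,2,3,4}, take 4 (3->4 ok)
  t7 'y' -> {0}, take 0 (4->0 ok)
  t8 'x' -> {1,2,3,4}, take 4 (0->4 ok)
  t9 'x' -> {1,2,3,4}, take 1 (4->1 ok)
  t10 'x' -> {1,2,3,4}, take 2 (1->2 ok)
  t11 'x' -> {1,2,3,4}, take 3 (2->3 ok)
  t12 'x' -> {1,2,3,4}, take 1 (3->1 ok)
  t13 'x' -> {1,2,3,4}, take 2 (1->2 ok)
  t14 'x' -> {1,2,3,4}, take 4 (2->4 ok)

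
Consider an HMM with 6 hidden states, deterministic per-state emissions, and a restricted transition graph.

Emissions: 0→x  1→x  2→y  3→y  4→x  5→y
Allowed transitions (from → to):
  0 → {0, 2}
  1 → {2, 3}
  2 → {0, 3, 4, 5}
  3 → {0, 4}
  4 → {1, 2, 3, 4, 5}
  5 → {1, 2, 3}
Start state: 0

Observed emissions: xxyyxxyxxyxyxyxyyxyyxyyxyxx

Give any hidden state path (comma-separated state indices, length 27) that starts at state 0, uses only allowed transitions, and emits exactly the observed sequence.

  t0 'x' -> {0,1,4}, take 0 (start)
  t1 'x' -> {0,1,4}, take 0 (0->0 ok)
  t2 'y' -> {2,3,5}, take 2 (0->2 ok)
  t3 'y' -> {2,3,5}, take 3 (2->3 ok)
  t4 'x' -> {0,1,4}, take 0 (3->0 ok)
  t5 'x' -> {0,1,4}, take 0 (0->0 ok)
  t6 'y' -> {2,3,5}, take 2 (0->2 ok)
  t7 'x' -> {0,1,4}, take 4 (2->4 ok)
  t8 'x' -> {0,1,4}, take 4 (4->4 ok)
  t9 'y' -> {2,3,5}, take 2 (4->2 ok)
  t10 'x' -> {0,1,4}, take 0 (2->0 ok)
  t11 'y' -> {2,3,5}, take 2 (0->2 ok)
  t12 'x' -> {0,1,4}, take 0 (2->0 ok)
  t13 'y' -> {2,3,5}, take 2 (0->2 ok)
  t14 'x' -> {0,1,4}, take 0 (2->0 ok)
  t15 'y' -> {2,3,5}, take 2 (0->2 ok)
  t16 'y' -> {2,3,5}, take 5 (2->5 ok)
  t17 'x' -> {0,1,4}, take 1 (5->1 ok)
  t18 'y' -> {2,3,5}, take 2 (1->2 ok)
  t19 'y' -> {2,3,5}, take 3 (2->3 ok)
  t20 'x' -> {0,1,4}, take 0 (3->0 ok)
  t21 'y' -> {2,3,5}, take 2 (0->2 ok)
  t22 'y' -> {2,3,5}, take 3 (2->3 ok)
  t23 'x' -> {0,1,4}, take 4 (3->4 ok)
  t24 'y' -> {2,3,5}, take 3 (4->3 ok)
  t25 'x' -> {0,1,4}, take 4 (3->4 ok)
  t26 'x' -> {0,1,4}, take 4 (4->4 ok)

0,0,2,3,0,0,2,4,4,2,0,2,0,2,0,2,5,1,2,3,0,2,3,4,3,4,4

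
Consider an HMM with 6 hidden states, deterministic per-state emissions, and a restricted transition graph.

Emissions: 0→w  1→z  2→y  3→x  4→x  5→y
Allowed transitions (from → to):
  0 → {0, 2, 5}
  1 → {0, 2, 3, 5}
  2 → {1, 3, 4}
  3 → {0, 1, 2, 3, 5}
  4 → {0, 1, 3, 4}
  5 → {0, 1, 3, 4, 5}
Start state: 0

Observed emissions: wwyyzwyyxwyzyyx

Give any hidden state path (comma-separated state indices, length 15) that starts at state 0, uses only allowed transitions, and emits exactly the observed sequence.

  pos 0: w in {0}, choose 0; start
  pos 1: w in {0}, choose 0; 0->0 ok
  pos 2: y in {2,5}, choose 5; 0->5 ok
  pos 3: y in {2,5}, choose 5; 5->5 ok
  pos 4: z in {1}, choose 1; 5->1 ok
  pos 5: w in {0}, choose 0; 1->0 ok
  pos 6: y in {2,5}, choose 5; 0->5 ok
  pos 7: y in {2,5}, choose 5; 5->5 ok
  pos 8: x in {3,4}, choose 4; 5->4 ok
  pos 9: w in {0}, choose 0; 4->0 ok
  pos 10: y in {2,5}, choose 2; 0->2 ok
  pos 11: z in {1}, choose 1; 2->1 ok
  pos 12: y in {2,5}, choose 5; 1->5 ok
  pos 13: y in {2,5}, choose 5; 5->5 ok
  pos 14: x in {3,4}, choose 4; 5->4 ok

0,0,5,5,1,0,5,5,4,0,2,1,5,5,4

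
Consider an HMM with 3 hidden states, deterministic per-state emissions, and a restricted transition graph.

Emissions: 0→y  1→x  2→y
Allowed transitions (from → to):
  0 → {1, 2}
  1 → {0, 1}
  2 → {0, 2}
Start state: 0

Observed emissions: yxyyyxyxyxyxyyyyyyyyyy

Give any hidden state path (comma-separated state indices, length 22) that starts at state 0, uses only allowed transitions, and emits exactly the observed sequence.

0,1,0,2,0,1,0,1,0,1,0,1,0,2,2,2,2,2,2,0,2,0

  t0 'y' -> {0,2}, take 0 (start)
  t1 'x' -> {1}, take 1 (0->1 ok)
  t2 'y' -> {0,2}, take 0 (1->0 ok)
  t3 'y' -> {0,2}, take 2 (0->2 ok)
  t4 'y' -> {0,2}, take 0 (2->0 ok)
  t5 'x' -> {1}, take 1 (0->1 ok)
  t6 'y' -> {0,2}, take 0 (1->0 ok)
  t7 'x' -> {1}, take 1 (0->1 ok)
  t8 'y' -> {0,2}, take 0 (1->0 ok)
  t9 'x' -> {1}, take 1 (0->1 ok)
  t10 'y' -> {0,2}, take 0 (1->0 ok)
  t11 'x' -> {1}, take 1 (0->1 ok)
  t12 'y' -> {0,2}, take 0 (1->0 ok)
  t13 'y' -> {0,2}, take 2 (0->2 ok)
  t14 'y' -> {0,2}, take 2 (2->2 ok)
  t15 'y' -> {0,2}, take 2 (2->2 ok)
  t16 'y' -> {0,2}, take 2 (2->2 ok)
  t17 'y' -> {0,2}, take 2 (2->2 ok)
  t18 'y' -> {0,2}, take 2 (2->2 ok)
  t19 'y' -> {0,2}, take 0 (2->0 ok)
  t20 'y' -> {0,2}, take 2 (0->2 ok)
  t21 'y' -> {0,2}, take 0 (2->0 ok)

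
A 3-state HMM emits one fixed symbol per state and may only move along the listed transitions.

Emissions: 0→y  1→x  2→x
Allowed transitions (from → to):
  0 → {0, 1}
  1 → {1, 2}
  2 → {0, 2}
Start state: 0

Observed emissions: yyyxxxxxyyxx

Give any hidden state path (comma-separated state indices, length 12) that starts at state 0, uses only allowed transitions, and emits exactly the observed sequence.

  0: obs=y cand={0} pick 0 [start]
  1: obs=y cand={0} pick 0 [0->0 ok]
  2: obs=y cand={0} pick 0 [0->0 ok]
  3: obs=x cand={1,2} pick 1 [0->1 ok]
  4: obs=x cand={1,2} pick 1 [1->1 ok]
  5: obs=x cand={1,2} pick 1 [1->1 ok]
  6: obs=x cand={1,2} pick 2 [1->2 ok]
  7: obs=x cand={1,2} pick 2 [2->2 ok]
  8: obs=y cand={0} pick 0 [2->0 ok]
  9: obs=y cand={0} pick 0 [0->0 ok]
  10: obs=x cand={1,2} pick 1 [0->1 ok]
  11: obs=x cand={1,2} pick 1 [1->1 ok]

0,0,0,1,1,1,2,2,0,0,1,1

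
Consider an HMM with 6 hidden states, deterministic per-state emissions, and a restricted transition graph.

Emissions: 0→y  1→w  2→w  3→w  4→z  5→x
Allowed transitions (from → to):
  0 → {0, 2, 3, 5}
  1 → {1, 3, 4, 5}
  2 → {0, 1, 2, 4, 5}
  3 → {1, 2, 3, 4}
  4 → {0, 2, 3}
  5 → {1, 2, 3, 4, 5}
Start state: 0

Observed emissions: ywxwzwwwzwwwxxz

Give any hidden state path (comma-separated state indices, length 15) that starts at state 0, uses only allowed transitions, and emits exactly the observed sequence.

  [0] y  {0}  => 0  start
  [1] w  {1,2,3}  => 2  0->2 ok
  [2] x  {5}  => 5  2->5 ok
  [3] w  {1,2,3}  => 2  5->2 ok
  [4] z  {4}  => 4  2->4 ok
  [5] w  {1,2,3}  => 2  4->2 ok
  [6] w  {1,2,3}  => 2  2->2 ok
  [7] w  {1,2,3}  => 2  2->2 ok
  [8] z  {4}  => 4  2->4 ok
  [9] w  {1,2,3}  => 3  4->3 ok
  [10] w  {1,2,3}  => 1  3->1 ok
  [11] w  {1,2,3}  => 1  1->1 ok
  [12] x  {5}  => 5  1->5 ok
  [13] x  {5}  => 5  5->5 ok
  [14] z  {4}  => 4  5->4 ok

0,2,5,2,4,2,2,2,4,3,1,1,5,5,4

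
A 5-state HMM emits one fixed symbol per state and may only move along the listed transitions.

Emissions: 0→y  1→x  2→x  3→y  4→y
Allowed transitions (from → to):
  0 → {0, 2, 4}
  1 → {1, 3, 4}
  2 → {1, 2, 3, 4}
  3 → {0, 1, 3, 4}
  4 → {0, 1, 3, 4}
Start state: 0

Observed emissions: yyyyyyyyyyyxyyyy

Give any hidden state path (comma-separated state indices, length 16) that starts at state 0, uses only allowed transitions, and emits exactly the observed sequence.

0,4,4,0,0,4,0,4,3,0,4,1,4,3,3,4

  t0 'y' -> {0,3,4}, take 0 (start)
  t1 'y' -> {0,3,4}, take 4 (0->4 ok)
  t2 'y' -> {0,3,4}, take 4 (4->4 ok)
  t3 'y' -> {0,3,4}, take 0 (4->0 ok)
  t4 'y' -> {0,3,4}, take 0 (0->0 ok)
  t5 'y' -> {0,3,4}, take 4 (0->4 ok)
  t6 'y' -> {0,3,4}, take 0 (4->0 ok)
  t7 'y' -> {0,3,4}, take 4 (0->4 ok)
  t8 'y' -> {0,3,4}, take 3 (4->3 ok)
  t9 'y' -> {0,3,4}, take 0 (3->0 ok)
  t10 'y' -> {0,3,4}, take 4 (0->4 ok)
  t11 'x' -> {1,2}, take 1 (4->1 ok)
  t12 'y' -> {0,3,4}, take 4 (1->4 ok)
  t13 'y' -> {0,3,4}, take 3 (4->3 ok)
  t14 'y' -> {0,3,4}, take 3 (3->3 ok)
  t15 'y' -> {0,3,4}, take 4 (3->4 ok)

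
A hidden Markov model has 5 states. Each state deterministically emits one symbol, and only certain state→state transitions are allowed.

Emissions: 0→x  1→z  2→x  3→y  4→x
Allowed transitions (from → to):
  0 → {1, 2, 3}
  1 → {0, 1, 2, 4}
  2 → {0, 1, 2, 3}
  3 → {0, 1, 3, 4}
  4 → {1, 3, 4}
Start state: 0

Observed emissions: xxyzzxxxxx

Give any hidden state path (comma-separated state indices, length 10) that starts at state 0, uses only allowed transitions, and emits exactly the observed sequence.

  pos 0: x in {0,2,4}, choose 0; start
  pos 1: x in {0,2,4}, choose 2; 0->2 ok
  pos 2: y in {3}, choose 3; 2->3 ok
  pos 3: z in {1}, choose 1; 3->1 ok
  pos 4: z in {1}, choose 1; 1->1 ok
  pos 5: x in {0,2,4}, choose 2; 1->2 ok
  pos 6: x in {0,2,4}, choose 0; 2->0 ok
  pos 7: x in {0,2,4}, choose 2; 0->2 ok
  pos 8: x in {0,2,4}, choose 0; 2->0 ok
  pos 9: x in {0,2,4}, choose 2; 0->2 ok

0,2,3,1,1,2,0,2,0,2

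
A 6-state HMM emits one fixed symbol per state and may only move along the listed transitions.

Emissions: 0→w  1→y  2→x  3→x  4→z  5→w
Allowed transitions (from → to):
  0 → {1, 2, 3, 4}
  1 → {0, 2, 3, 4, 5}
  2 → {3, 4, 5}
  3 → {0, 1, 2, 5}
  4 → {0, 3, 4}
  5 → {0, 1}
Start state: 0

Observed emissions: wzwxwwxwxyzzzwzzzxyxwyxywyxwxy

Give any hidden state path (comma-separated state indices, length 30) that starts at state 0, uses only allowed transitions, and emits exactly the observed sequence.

  t0 'w' -> {0,5}, take 0 (start)
  t1 'z' -> {4}, take 4 (0->4 ok)
  t2 'w' -> {0,5}, take 0 (4->0 ok)
  t3 'x' -> {2,3}, take 3 (0->3 ok)
  t4 'w' -> {0,5}, take 5 (3->5 ok)
  t5 'w' -> {0,5}, take 0 (5->0 ok)
  t6 'x' -> {2,3}, take 3 (0->3 ok)
  t7 'w' -> {0,5}, take 0 (3->0 ok)
  t8 'x' -> {2,3}, take 3 (0->3 ok)
  t9 'y' -> {1}, take 1 (3->1 ok)
  t10 'z' -> {4}, take 4 (1->4 ok)
  t11 'z' -> {4}, take 4 (4->4 ok)
  t12 'z' -> {4}, take 4 (4->4 ok)
  t13 'w' -> {0,5}, take 0 (4->0 ok)
  t14 'z' -> {4}, take 4 (0->4 ok)
  t15 'z' -> {4}, take 4 (4->4 ok)
  t16 'z' -> {4}, take 4 (4->4 ok)
  t17 'x' -> {2,3}, take 3 (4->3 ok)
  t18 'y' -> {1}, take 1 (3->1 ok)
  t19 'x' -> {2,3}, take 3 (1->3 ok)
  t20 'w' -> {0,5}, take 5 (3->5 ok)
  t21 'y' -> {1}, take 1 (5->1 ok)
  t22 'x' -> {2,3}, take 3 (1->3 ok)
  t23 'y' -> {1}, take 1 (3->1 ok)
  t24 'w' -> {0,5}, take 5 (1->5 ok)
  t25 'y' -> {1}, take 1 (5->1 ok)
  t26 'x' -> {2,3}, take 3 (1->3 ok)
  t27 'w' -> {0,5}, take 0 (3->0 ok)
  t28 'x' -> {2,3}, take 3 (0->3 ok)
  t29 'y' -> {1}, take 1 (3->1 ok)

0,4,0,3,5,0,3,0,3,1,4,4,4,0,4,4,4,3,1,3,5,1,3,1,5,1,3,0,3,1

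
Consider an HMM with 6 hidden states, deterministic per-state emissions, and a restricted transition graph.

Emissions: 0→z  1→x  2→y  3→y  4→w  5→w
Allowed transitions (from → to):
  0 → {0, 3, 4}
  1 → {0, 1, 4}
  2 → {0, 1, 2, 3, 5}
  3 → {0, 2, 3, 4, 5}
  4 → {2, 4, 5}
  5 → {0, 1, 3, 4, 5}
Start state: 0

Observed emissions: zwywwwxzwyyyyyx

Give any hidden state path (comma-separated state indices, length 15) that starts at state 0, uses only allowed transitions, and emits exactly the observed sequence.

0,4,2,5,5,5,1,0,4,2,3,3,2,2,1

  [0] z  {0}  => 0  start
  [1] w  {4,5}  => 4  0->4 ok
  [2] y  {2,3}  => 2  4->2 ok
  [3] w  {4,5}  => 5  2->5 ok
  [4] w  {4,5}  => 5  5->5 ok
  [5] w  {4,5}  => 5  5->5 ok
  [6] x  {1}  => 1  5->1 ok
  [7] z  {0}  => 0  1->0 ok
  [8] w  {4,5}  => 4  0->4 ok
  [9] y  {2,3}  => 2  4->2 ok
  [10] y  {2,3}  => 3  2->3 ok
  [11] y  {2,3}  => 3  3->3 ok
  [12] y  {2,3}  => 2  3->2 ok
  [13] y  {2,3}  => 2  2->2 ok
  [14] x  {1}  => 1  2->1 ok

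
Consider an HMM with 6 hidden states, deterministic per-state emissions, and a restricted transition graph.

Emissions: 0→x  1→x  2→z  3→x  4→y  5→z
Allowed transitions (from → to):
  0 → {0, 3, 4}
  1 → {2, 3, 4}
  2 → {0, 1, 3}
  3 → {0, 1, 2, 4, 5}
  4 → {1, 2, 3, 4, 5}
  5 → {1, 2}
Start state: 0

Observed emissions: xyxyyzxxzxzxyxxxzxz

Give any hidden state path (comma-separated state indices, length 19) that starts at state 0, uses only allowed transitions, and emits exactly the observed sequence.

0,4,1,4,4,2,0,3,5,1,2,1,4,1,3,1,2,3,5

  0: obs=x cand={0,1,3} pick 0 [start]
  1: obs=y cand={4} pick 4 [0->4 ok]
  2: obs=x cand={0,1,3} pick 1 [4->1 ok]
  3: obs=y cand={4} pick 4 [1->4 ok]
  4: obs=y cand={4} pick 4 [4->4 ok]
  5: obs=z cand={2,5} pick 2 [4->2 ok]
  6: obs=x cand={0,1,3} pick 0 [2->0 ok]
  7: obs=x cand={0,1,3} pick 3 [0->3 ok]
  8: obs=z cand={2,5} pick 5 [3->5 ok]
  9: obs=x cand={0,1,3} pick 1 [5->1 ok]
  10: obs=z cand={2,5} pick 2 [1->2 ok]
  11: obs=x cand={0,1,3} pick 1 [2->1 ok]
  12: obs=y cand={4} pick 4 [1->4 ok]
  13: obs=x cand={0,1,3} pick 1 [4->1 ok]
  14: obs=x cand={0,1,3} pick 3 [1->3 ok]
  15: obs=x cand={0,1,3} pick 1 [3->1 ok]
  16: obs=z cand={2,5} pick 2 [1->2 ok]
  17: obs=x cand={0,1,3} pick 3 [2->3 ok]
  18: obs=z cand={2,5} pick 5 [3->5 ok]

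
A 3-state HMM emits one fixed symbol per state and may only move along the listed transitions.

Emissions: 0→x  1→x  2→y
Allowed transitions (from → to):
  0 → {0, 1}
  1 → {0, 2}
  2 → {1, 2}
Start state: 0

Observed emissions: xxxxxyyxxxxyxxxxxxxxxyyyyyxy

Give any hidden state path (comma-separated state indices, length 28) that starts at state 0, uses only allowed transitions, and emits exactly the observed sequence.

0,0,1,0,1,2,2,1,0,0,1,2,1,0,1,0,0,0,1,0,1,2,2,2,2,2,1,2

  [0] x  {0,1}  => 0  start
  [1] x  {0,1}  => 0  0->0 ok
  [2] x  {0,1}  => 1  0->1 ok
  [3] x  {0,1}  => 0  1->0 ok
  [4] x  {0,1}  => 1  0->1 ok
  [5] y  {2}  => 2  1->2 ok
  [6] y  {2}  => 2  2->2 ok
  [7] x  {0,1}  => 1  2->1 ok
  [8] x  {0,1}  => 0  1->0 ok
  [9] x  {0,1}  => 0  0->0 ok
  [10] x  {0,1}  => 1  0->1 ok
  [11] y  {2}  => 2  1->2 ok
  [12] x  {0,1}  => 1  2->1 ok
  [13] x  {0,1}  => 0  1->0 ok
  [14] x  {0,1}  => 1  0->1 ok
  [15] x  {0,1}  => 0  1->0 ok
  [16] x  {0,1}  => 0  0->0 ok
  [17] x  {0,1}  => 0  0->0 ok
  [18] x  {0,1}  => 1  0->1 ok
  [19] x  {0,1}  => 0  1->0 ok
  [20] x  {0,1}  => 1  0->1 ok
  [21] y  {2}  => 2  1->2 ok
  [22] y  {2}  => 2  2->2 ok
  [23] y  {2}  => 2  2->2 ok
  [24] y  {2}  => 2  2->2 ok
  [25] y  {2}  => 2  2->2 ok
  [26] x  {0,1}  => 1  2->1 ok
  [27] y  {2}  => 2  1->2 ok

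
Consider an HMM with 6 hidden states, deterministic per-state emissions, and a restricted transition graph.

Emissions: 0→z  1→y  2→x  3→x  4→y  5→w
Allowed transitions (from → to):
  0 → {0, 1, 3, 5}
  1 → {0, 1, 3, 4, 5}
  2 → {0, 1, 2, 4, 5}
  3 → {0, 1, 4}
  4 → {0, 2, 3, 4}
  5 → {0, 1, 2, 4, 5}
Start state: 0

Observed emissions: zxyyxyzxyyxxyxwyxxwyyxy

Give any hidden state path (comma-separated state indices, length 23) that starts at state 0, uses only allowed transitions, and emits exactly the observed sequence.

  t0 'z' -> {0}, take 0 (start)
  t1 'x' -> {2,3}, take 3 (0->3 ok)
  t2 'y' -> {1,4}, take 4 (3->4 ok)
  t3 'y' -> {1,4}, take 4 (4->4 ok)
  t4 'x' -> {2,3}, take 2 (4->2 ok)
  t5 'y' -> {1,4}, take 4 (2->4 ok)
  t6 'z' -> {0}, take 0 (4->0 ok)
  t7 'x' -> {2,3}, take 3 (0->3 ok)
  t8 'y' -> {1,4}, take 4 (3->4 ok)
  t9 'y' -> {1,4}, take 4 (4->4 ok)
  t10 'x' -> {2,3}, take 2 (4->2 ok)
  t11 'x' -> {2,3}, take 2 (2->2 ok)
  t12 'y' -> {1,4}, take 4 (2->4 ok)
  t13 'x' -> {2,3}, take 2 (4->2 ok)
  t14 'w' -> {5}, take 5 (2->5 ok)
  t15 'y' -> {1,4}, take 4 (5->4 ok)
  t16 'x' -> {2,3}, take 2 (4->2 ok)
  t17 'x' -> {2,3}, take 2 (2->2 ok)
  t18 'w' -> {5}, take 5 (2->5 ok)
  t19 'y' -> {1,4}, take 4 (5->4 ok)
  t20 'y' -> {1,4}, take 4 (4->4 ok)
  t21 'x' -> {2,3}, take 3 (4->3 ok)
  t22 'y' -> {1,4}, take 4 (3->4 ok)

0,3,4,4,2,4,0,3,4,4,2,2,4,2,5,4,2,2,5,4,4,3,4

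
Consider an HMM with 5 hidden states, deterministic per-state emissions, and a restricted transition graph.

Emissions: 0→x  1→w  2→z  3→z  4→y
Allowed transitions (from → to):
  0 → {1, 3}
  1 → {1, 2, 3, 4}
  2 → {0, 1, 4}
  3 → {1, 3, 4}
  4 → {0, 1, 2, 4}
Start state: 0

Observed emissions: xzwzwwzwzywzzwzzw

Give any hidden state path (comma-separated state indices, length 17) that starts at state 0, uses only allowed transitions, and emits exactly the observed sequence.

  [0] x  {0}  => 0  start
  [1] z  {2,3}  => 3  0->3 ok
  [2] w  {1}  => 1  3->1 ok
  [3] z  {2,3}  => 2  1->2 ok
  [4] w  {1}  => 1  2->1 ok
  [5] w  {1}  => 1  1->1 ok
  [6] z  {2,3}  => 3  1->3 ok
  [7] w  {1}  => 1  3->1 ok
  [8] z  {2,3}  => 3  1->3 ok
  [9] y  {4}  => 4  3->4 ok
  [10] w  {1}  => 1  4->1 ok
  [11] z  {2,3}  => 3  1->3 ok
  [12] z  {2,3}  => 3  3->3 ok
  [13] w  {1}  => 1  3->1 ok
  [14] z  {2,3}  => 3  1->3 ok
  [15] z  {2,3}  => 3  3->3 ok
  [16] w  {1}  => 1  3->1 ok

0,3,1,2,1,1,3,1,3,4,1,3,3,1,3,3,1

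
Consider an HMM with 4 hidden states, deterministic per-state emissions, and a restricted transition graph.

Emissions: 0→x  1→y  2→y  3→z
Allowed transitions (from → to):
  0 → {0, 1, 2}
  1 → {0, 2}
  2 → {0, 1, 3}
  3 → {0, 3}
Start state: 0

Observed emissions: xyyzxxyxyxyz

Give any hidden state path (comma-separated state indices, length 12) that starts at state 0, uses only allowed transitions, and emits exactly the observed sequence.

0,1,2,3,0,0,2,0,2,0,2,3

  0: obs=x cand={0} pick 0 [start]
  1: obs=y cand={1,2} pick 1 [0->1 ok]
  2: obs=y cand={1,2} pick 2 [1->2 ok]
  3: obs=z cand={3} pick 3 [2->3 ok]
  4: obs=x cand={0} pick 0 [3->0 ok]
  5: obs=x cand={0} pick 0 [0->0 ok]
  6: obs=y cand={1,2} pick 2 [0->2 ok]
  7: obs=x cand={0} pick 0 [2->0 ok]
  8: obs=y cand={1,2} pick 2 [0->2 ok]
  9: obs=x cand={0} pick 0 [2->0 ok]
  10: obs=y cand={1,2} pick 2 [0->2 ok]
  11: obs=z cand={3} pick 3 [2->3 ok]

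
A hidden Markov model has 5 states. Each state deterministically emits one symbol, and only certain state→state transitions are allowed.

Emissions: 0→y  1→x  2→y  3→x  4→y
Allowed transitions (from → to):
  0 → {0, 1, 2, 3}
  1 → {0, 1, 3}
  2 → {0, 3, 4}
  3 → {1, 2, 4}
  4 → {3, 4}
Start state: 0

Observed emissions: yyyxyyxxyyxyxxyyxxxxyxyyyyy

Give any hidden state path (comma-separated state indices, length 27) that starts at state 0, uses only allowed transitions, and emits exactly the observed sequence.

  [0] y  {0,2,4}  => 0  start
  [1] y  {0,2,4}  => 0  0->0 ok
  [2] y  {0,2,4}  => 2  0->2 ok
  [3] x  {1,3}  => 3  2->3 ok
  [4] y  {0,2,4}  => 2  3->2 ok
  [5] y  {0,2,4}  => 0  2->0 ok
  [6] x  {1,3}  => 1  0->1 ok
  [7] x  {1,3}  => 3  1->3 ok
  [8] y  {0,2,4}  => 4  3->4 ok
  [9] y  {0,2,4}  => 4  4->4 ok
  [10] x  {1,3}  => 3  4->3 ok
  [11] y  {0,2,4}  => 4  3->4 ok
  [12] x  {1,3}  => 3  4->3 ok
  [13] x  {1,3}  => 1  3->1 ok
  [14] y  {0,2,4}  => 0  1->0 ok
  [15] y  {0,2,4}  => 0  0->0 ok
  [16] x  {1,3}  => 1  0->1 ok
  [17] x  {1,3}  => 3  1->3 ok
  [18] x  {1,3}  => 1  3->1 ok
  [19] x  {1,3}  => 1  1->1 ok
  [20] y  {0,2,4}  => 0  1->0 ok
  [21] x  {1,3}  => 1  0->1 ok
  [22] y  {0,2,4}  => 0  1->0 ok
  [23] y  {0,2,4}  => 2  0->2 ok
  [24] y  {0,2,4}  => 4  2->4 ok
  [25] y  {0,2,4}  => 4  4->4 ok
  [26] y  {0,2,4}  => 4  4->4 ok

0,0,2,3,2,0,1,3,4,4,3,4,3,1,0,0,1,3,1,1,0,1,0,2,4,4,4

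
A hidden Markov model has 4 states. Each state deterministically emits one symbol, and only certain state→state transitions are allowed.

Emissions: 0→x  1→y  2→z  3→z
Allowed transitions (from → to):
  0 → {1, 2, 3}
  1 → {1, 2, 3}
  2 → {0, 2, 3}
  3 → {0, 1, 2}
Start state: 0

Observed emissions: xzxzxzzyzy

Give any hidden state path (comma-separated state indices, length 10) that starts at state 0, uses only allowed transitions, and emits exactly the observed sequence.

0,2,0,3,0,2,3,1,3,1

  [0] x  {0}  => 0  start
  [1] z  {2,3}  => 2  0->2 ok
  [2] x  {0}  => 0  2->0 ok
  [3] z  {2,3}  => 3  0->3 ok
  [4] x  {0}  => 0  3->0 ok
  [5] z  {2,3}  => 2  0->2 ok
  [6] z  {2,3}  => 3  2->3 ok
  [7] y  {1}  => 1  3->1 ok
  [8] z  {2,3}  => 3  1->3 ok
  [9] y  {1}  => 1  3->1 ok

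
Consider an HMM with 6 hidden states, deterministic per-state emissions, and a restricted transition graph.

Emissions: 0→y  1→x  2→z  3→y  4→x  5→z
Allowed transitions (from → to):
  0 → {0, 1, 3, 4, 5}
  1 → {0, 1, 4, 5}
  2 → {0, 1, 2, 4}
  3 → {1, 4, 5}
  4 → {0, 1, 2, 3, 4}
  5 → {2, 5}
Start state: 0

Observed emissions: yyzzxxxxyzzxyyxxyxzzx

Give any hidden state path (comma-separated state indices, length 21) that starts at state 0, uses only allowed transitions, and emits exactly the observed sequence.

  t0 'y' -> {0,3}, take 0 (start)
  t1 'y' -> {0,3}, take 0 (0->0 ok)
  t2 'z' -> {2,5}, take 5 (0->5 ok)
  t3 'z' -> {2,5}, take 2 (5->2 ok)
  t4 'x' -> {1,4}, take 1 (2->1 ok)
  t5 'x' -> {1,4}, take 4 (1->4 ok)
  t6 'x' -> {1,4}, take 1 (4->1 ok)
  t7 'x' -> {1,4}, take 4 (1->4 ok)
  t8 'y' -> {0,3}, take 3 (4->3 ok)
  t9 'z' -> {2,5}, take 5 (3->5 ok)
  t10 'z' -> {2,5}, take 2 (5->2 ok)
  t11 'x' -> {1,4}, take 4 (2->4 ok)
  t12 'y' -> {0,3}, take 0 (4->0 ok)
  t13 'y' -> {0,3}, take 0 (0->0 ok)
  t14 'x' -> {1,4}, take 4 (0->4 ok)
  t15 'x' -> {1,4}, take 1 (4->1 ok)
  t16 'y' -> {0,3}, take 0 (1->0 ok)
  t17 'x' -> {1,4}, take 1 (0->1 ok)
  t18 'z' -> {2,5}, take 5 (1->5 ok)
  t19 'z' -> {2,5}, take 2 (5->2 ok)
  t20 'x' -> {1,4}, take 4 (2->4 ok)

0,0,5,2,1,4,1,4,3,5,2,4,0,0,4,1,0,1,5,2,4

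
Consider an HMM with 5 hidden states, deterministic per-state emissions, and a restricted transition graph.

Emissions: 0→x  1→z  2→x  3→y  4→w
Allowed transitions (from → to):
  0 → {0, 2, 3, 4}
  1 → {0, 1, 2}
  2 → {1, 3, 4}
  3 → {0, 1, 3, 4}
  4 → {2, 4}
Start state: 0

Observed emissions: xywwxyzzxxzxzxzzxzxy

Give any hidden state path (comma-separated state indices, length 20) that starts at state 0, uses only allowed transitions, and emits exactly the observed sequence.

0,3,4,4,2,3,1,1,0,2,1,2,1,2,1,1,2,1,2,3

  [0] x  {0,2}  => 0  start
  [1] y  {3}  => 3  0->3 ok
  [2] w  {4}  => 4  3->4 ok
  [3] w  {4}  => 4  4->4 ok
  [4] x  {0,2}  => 2  4->2 ok
  [5] y  {3}  => 3  2->3 ok
  [6] z  {1}  => 1  3->1 ok
  [7] z  {1}  => 1  1->1 ok
  [8] x  {0,2}  => 0  1->0 ok
  [9] x  {0,2}  => 2  0->2 ok
  [10] z  {1}  => 1  2->1 ok
  [11] x  {0,2}  => 2  1->2 ok
  [12] z  {1}  => 1  2->1 ok
  [13] x  {0,2}  => 2  1->2 ok
  [14] z  {1}  => 1  2->1 ok
  [15] z  {1}  => 1  1->1 ok
  [16] x  {0,2}  => 2  1->2 ok
  [17] z  {1}  => 1  2->1 ok
  [18] x  {0,2}  => 2  1->2 ok
  [19] y  {3}  => 3  2->3 ok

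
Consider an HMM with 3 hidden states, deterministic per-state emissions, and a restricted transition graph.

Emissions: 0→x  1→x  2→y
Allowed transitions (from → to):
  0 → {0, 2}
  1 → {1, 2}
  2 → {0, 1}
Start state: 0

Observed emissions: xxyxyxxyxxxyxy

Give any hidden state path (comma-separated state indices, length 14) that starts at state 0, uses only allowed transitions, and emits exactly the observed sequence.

0,0,2,0,2,0,0,2,1,1,1,2,0,2

  0: obs=x cand={0,1} pick 0 [start]
  1: obs=x cand={0,1} pick 0 [0->0 ok]
  2: obs=y cand={2} pick 2 [0->2 ok]
  3: obs=x cand={0,1} pick 0 [2->0 ok]
  4: obs=y cand={2} pick 2 [0->2 ok]
  5: obs=x cand={0,1} pick 0 [2->0 ok]
  6: obs=x cand={0,1} pick 0 [0->0 ok]
  7: obs=y cand={2} pick 2 [0->2 ok]
  8: obs=x cand={0,1} pick 1 [2->1 ok]
  9: obs=x cand={0,1} pick 1 [1->1 ok]
  10: obs=x cand={0,1} pick 1 [1->1 ok]
  11: obs=y cand={2} pick 2 [1->2 ok]
  12: obs=x cand={0,1} pick 0 [2->0 ok]
  13: obs=y cand={2} pick 2 [0->2 ok]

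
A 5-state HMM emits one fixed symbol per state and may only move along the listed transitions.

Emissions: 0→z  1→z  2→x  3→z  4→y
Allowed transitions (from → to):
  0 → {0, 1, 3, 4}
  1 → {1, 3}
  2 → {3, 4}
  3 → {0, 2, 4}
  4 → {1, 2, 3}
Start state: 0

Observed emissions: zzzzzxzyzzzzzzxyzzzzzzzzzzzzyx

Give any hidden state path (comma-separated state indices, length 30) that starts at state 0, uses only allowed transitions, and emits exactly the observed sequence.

0,1,1,1,3,2,3,4,3,0,0,0,1,3,2,4,1,1,1,1,3,0,1,3,0,1,1,3,4,2

  [0] z  {0,1,3}  => 0  start
  [1] z  {0,1,3}  => 1  0->1 ok
  [2] z  {0,1,3}  => 1  1->1 ok
  [3] z  {0,1,3}  => 1  1->1 ok
  [4] z  {0,1,3}  => 3  1->3 ok
  [5] x  {2}  => 2  3->2 ok
  [6] z  {0,1,3}  => 3  2->3 ok
  [7] y  {4}  => 4  3->4 ok
  [8] z  {0,1,3}  => 3  4->3 ok
  [9] z  {0,1,3}  => 0  3->0 ok
  [10] z  {0,1,3}  => 0  0->0 ok
  [11] z  {0,1,3}  => 0  0->0 ok
  [12] z  {0,1,3}  => 1  0->1 ok
  [13] z  {0,1,3}  => 3  1->3 ok
  [14] x  {2}  => 2  3->2 ok
  [15] y  {4}  => 4  2->4 ok
  [16] z  {0,1,3}  => 1  4->1 ok
  [17] z  {0,1,3}  => 1  1->1 ok
  [18] z  {0,1,3}  => 1  1->1 ok
  [19] z  {0,1,3}  => 1  1->1 ok
  [20] z  {0,1,3}  => 3  1->3 ok
  [21] z  {0,1,3}  => 0  3->0 ok
  [22] z  {0,1,3}  => 1  0->1 ok
  [23] z  {0,1,3}  => 3  1->3 ok
  [24] z  {0,1,3}  => 0  3->0 ok
  [25] z  {0,1,3}  => 1  0->1 ok
  [26] z  {0,1,3}  => 1  1->1 ok
  [27] z  {0,1,3}  => 3  1->3 ok
  [28] y  {4}  => 4  3->4 ok
  [29] x  {2}  => 2  4->2 ok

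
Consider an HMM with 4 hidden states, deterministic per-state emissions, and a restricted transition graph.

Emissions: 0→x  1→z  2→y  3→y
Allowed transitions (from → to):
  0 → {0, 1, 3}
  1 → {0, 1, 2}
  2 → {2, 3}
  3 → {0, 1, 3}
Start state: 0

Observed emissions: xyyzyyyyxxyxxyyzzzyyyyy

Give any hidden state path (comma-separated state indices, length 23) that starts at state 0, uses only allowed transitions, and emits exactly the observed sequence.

0,3,3,1,2,2,2,3,0,0,3,0,0,3,3,1,1,1,2,2,2,2,2

  t0 'x' -> {0}, take 0 (start)
  t1 'y' -> {2,3}, take 3 (0->3 ok)
  t2 'y' -> {2,3}, take 3 (3->3 ok)
  t3 'z' -> {1}, take 1 (3->1 ok)
  t4 'y' -> {2,3}, take 2 (1->2 ok)
  t5 'y' -> {2,3}, take 2 (2->2 ok)
  t6 'y' -> {2,3}, take 2 (2->2 ok)
  t7 'y' -> {2,3}, take 3 (2->3 ok)
  t8 'x' -> {0}, take 0 (3->0 ok)
  t9 'x' -> {0}, take 0 (0->0 ok)
  t10 'y' -> {2,3}, take 3 (0->3 ok)
  t11 'x' -> {0}, take 0 (3->0 ok)
  t12 'x' -> {0}, take 0 (0->0 ok)
  t13 'y' -> {2,3}, take 3 (0->3 ok)
  t14 'y' -> {2,3}, take 3 (3->3 ok)
  t15 'z' -> {1}, take 1 (3->1 ok)
  t16 'z' -> {1}, take 1 (1->1 ok)
  t17 'z' -> {1}, take 1 (1->1 ok)
  t18 'y' -> {2,3}, take 2 (1->2 ok)
  t19 'y' -> {2,3}, take 2 (2->2 ok)
  t20 'y' -> {2,3}, take 2 (2->2 ok)
  t21 'y' -> {2,3}, take 2 (2->2 ok)
  t22 'y' -> {2,3}, take 2 (2->2 ok)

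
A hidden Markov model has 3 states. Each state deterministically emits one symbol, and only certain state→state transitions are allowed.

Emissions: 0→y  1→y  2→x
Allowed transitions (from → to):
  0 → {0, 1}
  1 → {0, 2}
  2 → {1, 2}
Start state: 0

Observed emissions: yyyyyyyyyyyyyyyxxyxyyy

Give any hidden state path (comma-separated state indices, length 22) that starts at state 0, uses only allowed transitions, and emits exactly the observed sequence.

0,1,0,0,1,0,1,0,1,0,0,1,0,0,1,2,2,1,2,1,0,1

  pos 0: y in {0,1}, choose 0; start
  pos 1: y in {0,1}, choose 1; 0->1 ok
  pos 2: y in {0,1}, choose 0; 1->0 ok
  pos 3: y in {0,1}, choose 0; 0->0 ok
  pos 4: y in {0,1}, choose 1; 0->1 ok
  pos 5: y in {0,1}, choose 0; 1->0 ok
  pos 6: y in {0,1}, choose 1; 0->1 ok
  pos 7: y in {0,1}, choose 0; 1->0 ok
  pos 8: y in {0,1}, choose 1; 0->1 ok
  pos 9: y in {0,1}, choose 0; 1->0 ok
  pos 10: y in {0,1}, choose 0; 0->0 ok
  pos 11: y in {0,1}, choose 1; 0->1 ok
  pos 12: y in {0,1}, choose 0; 1->0 ok
  pos 13: y in {0,1}, choose 0; 0->0 ok
  pos 14: y in {0,1}, choose 1; 0->1 ok
  pos 15: x in {2}, choose 2; 1->2 ok
  pos 16: x in {2}, choose 2; 2->2 ok
  pos 17: y in {0,1}, choose 1; 2->1 ok
  pos 18: x in {2}, choose 2; 1->2 ok
  pos 19: y in {0,1}, choose 1; 2->1 ok
  pos 20: y in {0,1}, choose 0; 1->0 ok
  pos 21: y in {0,1}, choose 1; 0->1 ok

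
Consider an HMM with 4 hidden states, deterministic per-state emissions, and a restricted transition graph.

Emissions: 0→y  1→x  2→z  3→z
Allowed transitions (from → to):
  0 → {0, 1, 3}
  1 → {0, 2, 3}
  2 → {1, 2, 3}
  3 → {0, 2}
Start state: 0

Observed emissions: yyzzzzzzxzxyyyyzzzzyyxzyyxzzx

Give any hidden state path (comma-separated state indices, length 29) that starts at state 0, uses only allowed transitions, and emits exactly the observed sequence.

0,0,3,2,2,3,2,2,1,2,1,0,0,0,0,3,2,2,3,0,0,1,3,0,0,1,2,2,1

  t0 'y' -> {0}, take 0 (start)
  t1 'y' -> {0}, take 0 (0->0 ok)
  t2 'z' -> {2,3}, take 3 (0->3 ok)
  t3 'z' -> {2,3}, take 2 (3->2 ok)
  t4 'z' -> {2,3}, take 2 (2->2 ok)
  t5 'z' -> {2,3}, take 3 (2->3 ok)
  t6 'z' -> {2,3}, take 2 (3->2 ok)
  t7 'z' -> {2,3}, take 2 (2->2 ok)
  t8 'x' -> {1}, take 1 (2->1 ok)
  t9 'z' -> {2,3}, take 2 (1->2 ok)
  t10 'x' -> {1}, take 1 (2->1 ok)
  t11 'y' -> {0}, take 0 (1->0 ok)
  t12 'y' -> {0}, take 0 (0->0 ok)
  t13 'y' -> {0}, take 0 (0->0 ok)
  t14 'y' -> {0}, take 0 (0->0 ok)
  t15 'z' -> {2,3}, take 3 (0->3 ok)
  t16 'z' -> {2,3}, take 2 (3->2 ok)
  t17 'z' -> {2,3}, take 2 (2->2 ok)
  t18 'z' -> {2,3}, take 3 (2->3 ok)
  t19 'y' -> {0}, take 0 (3->0 ok)
  t20 'y' -> {0}, take 0 (0->0 ok)
  t21 'x' -> {1}, take 1 (0->1 ok)
  t22 'z' -> {2,3}, take 3 (1->3 ok)
  t23 'y' -> {0}, take 0 (3->0 ok)
  t24 'y' -> {0}, take 0 (0->0 ok)
  t25 'x' -> {1}, take 1 (0->1 ok)
  t26 'z' -> {2,3}, take 2 (1->2 ok)
  t27 'z' -> {2,3}, take 2 (2->2 ok)
  t28 'x' -> {1}, take 1 (2->1 ok)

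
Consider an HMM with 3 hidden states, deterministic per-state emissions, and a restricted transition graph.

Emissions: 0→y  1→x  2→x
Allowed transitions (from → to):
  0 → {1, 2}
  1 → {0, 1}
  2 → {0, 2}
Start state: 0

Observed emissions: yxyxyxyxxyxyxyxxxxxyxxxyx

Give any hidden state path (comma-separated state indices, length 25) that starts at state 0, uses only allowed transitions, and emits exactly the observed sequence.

  [0] y  {0}  => 0  start
  [1] x  {1,2}  => 2  0->2 ok
  [2] y  {0}  => 0  2->0 ok
  [3] x  {1,2}  => 1  0->1 ok
  [4] y  {0}  => 0  1->0 ok
  [5] x  {1,2}  => 2  0->2 ok
  [6] y  {0}  => 0  2->0 ok
  [7] x  {1,2}  => 1  0->1 ok
  [8] x  {1,2}  => 1  1->1 ok
  [9] y  {0}  => 0  1->0 ok
  [10] x  {1,2}  => 2  0->2 ok
  [11] y  {0}  => 0  2->0 ok
  [12] x  {1,2}  => 1  0->1 ok
  [13] y  {0}  => 0  1->0 ok
  [14] x  {1,2}  => 2  0->2 ok
  [15] x  {1,2}  => 2  2->2 ok
  [16] x  {1,2}  => 2  2->2 ok
  [17] x  {1,2}  => 2  2->2 ok
  [18] x  {1,2}  => 2  2->2 ok
  [19] y  {0}  => 0  2->0 ok
  [20] x  {1,2}  => 2  0->2 ok
  [21] x  {1,2}  => 2  2->2 ok
  [22] x  {1,2}  => 2  2->2 ok
  [23] y  {0}  => 0  2->0 ok
  [24] x  {1,2}  => 1  0->1 ok

0,2,0,1,0,2,0,1,1,0,2,0,1,0,2,2,2,2,2,0,2,2,2,0,1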